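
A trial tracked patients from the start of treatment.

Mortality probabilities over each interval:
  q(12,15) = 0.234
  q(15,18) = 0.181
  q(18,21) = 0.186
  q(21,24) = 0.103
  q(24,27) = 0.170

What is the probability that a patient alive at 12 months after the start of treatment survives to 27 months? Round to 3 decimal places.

0.380

Survival from 12 to 27 is the product of surviving each interval: (1 − 0.234) × (1 − 0.181) × (1 − 0.186) × (1 − 0.103) × (1 − 0.170).
= 0.766 × 0.819 × 0.814 × 0.897 × 0.830 = 0.380196.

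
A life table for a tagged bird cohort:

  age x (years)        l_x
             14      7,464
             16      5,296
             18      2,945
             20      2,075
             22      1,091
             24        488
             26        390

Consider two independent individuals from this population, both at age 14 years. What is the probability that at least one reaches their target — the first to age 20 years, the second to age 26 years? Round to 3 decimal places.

p₁ = l_20/l_14 = 2,075/7,464 = 0.278001; p₂ = l_26/l_14 = 390/7,464 = 0.052251.
P(at least one) = 1 − (1−p₁)(1−p₂) = 1 − 0.721999 × 0.947749 = 0.315726.

0.316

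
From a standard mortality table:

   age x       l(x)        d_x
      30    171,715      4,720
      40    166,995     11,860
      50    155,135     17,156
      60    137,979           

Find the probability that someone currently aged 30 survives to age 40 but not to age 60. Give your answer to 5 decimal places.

This is the probability of reaching 40 but not 60, conditional on being alive at 30: (l(40) − l(60)) / l(30).
= (166,995 − 137,979) / 171,715 = 29,016 / 171,715 = 0.168978.

0.16898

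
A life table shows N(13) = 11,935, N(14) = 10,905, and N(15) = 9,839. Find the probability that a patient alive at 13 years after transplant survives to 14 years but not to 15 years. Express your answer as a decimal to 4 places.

0.0893

This is the probability of reaching 14 but not 15, conditional on being alive at 13: (N(14) − N(15)) / N(13).
= (10,905 − 9,839) / 11,935 = 1,066 / 11,935 = 0.089317.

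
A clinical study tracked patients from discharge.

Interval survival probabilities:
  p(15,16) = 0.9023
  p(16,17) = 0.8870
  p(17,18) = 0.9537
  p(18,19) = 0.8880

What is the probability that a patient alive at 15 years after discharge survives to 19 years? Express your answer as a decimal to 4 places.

P(survive 15→19) = 0.9023 × 0.8870 × 0.9537 × 0.8880.
= 0.677797.

0.6778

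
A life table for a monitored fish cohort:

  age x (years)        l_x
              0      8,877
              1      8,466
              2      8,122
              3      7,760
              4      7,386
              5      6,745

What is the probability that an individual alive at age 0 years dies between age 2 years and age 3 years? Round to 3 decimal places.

0.041

This is the probability of reaching 2 but not 3, conditional on being alive at 0: (l_2 − l_3) / l_0.
= (8,122 − 7,760) / 8,877 = 362 / 8,877 = 0.040780.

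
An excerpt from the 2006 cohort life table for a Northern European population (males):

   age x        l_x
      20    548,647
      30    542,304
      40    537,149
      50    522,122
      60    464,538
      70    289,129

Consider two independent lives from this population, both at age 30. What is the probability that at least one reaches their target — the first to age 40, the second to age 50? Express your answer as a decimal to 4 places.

0.9996

p₁ = l_40/l_30 = 537,149/542,304 = 0.990494; p₂ = l_50/l_30 = 522,122/542,304 = 0.962785.
P(at least one) = 1 − (1−p₁)(1−p₂) = 1 − 0.009506 × 0.037215 = 0.999646.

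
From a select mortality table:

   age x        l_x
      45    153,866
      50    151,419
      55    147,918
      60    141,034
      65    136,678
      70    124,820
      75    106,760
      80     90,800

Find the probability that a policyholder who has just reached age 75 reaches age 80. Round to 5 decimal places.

0.85051

We want 5p75 = l_80/l_75.
The conditional survival probability is l_80/l_75 = 90,800/106,760 = 0.850506.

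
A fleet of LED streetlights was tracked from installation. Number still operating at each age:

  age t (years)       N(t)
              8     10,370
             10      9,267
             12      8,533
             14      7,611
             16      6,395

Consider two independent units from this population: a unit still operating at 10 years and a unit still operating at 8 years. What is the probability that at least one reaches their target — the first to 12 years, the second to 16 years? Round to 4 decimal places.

p₁ = N(12)/N(10) = 8,533/9,267 = 0.920794; p₂ = N(16)/N(8) = 6,395/10,370 = 0.616683.
P(at least one) = 1 − (1−p₁)(1−p₂) = 1 − 0.079206 × 0.383317 = 0.969639.

0.9696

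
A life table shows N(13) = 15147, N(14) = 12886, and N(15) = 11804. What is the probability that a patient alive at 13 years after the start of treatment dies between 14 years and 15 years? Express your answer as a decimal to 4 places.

This is the probability of reaching 14 but not 15, conditional on being alive at 13: (N(14) − N(15)) / N(13).
= (12886 − 11804) / 15147 = 1082 / 15147 = 0.071433.

0.0714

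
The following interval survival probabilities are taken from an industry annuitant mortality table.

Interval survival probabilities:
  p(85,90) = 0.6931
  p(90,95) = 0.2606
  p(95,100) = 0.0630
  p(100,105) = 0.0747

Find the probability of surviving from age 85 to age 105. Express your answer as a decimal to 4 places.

Survival from 85 to 105 is the product of surviving each interval: 0.6931 × 0.2606 × 0.0630 × 0.0747.
= 0.000850.

0.0009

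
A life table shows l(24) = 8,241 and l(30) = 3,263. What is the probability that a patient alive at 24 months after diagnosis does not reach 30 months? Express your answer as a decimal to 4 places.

0.6041

P(die before 30 | alive at 24) = 1 − l(30)/l(24) = 1 − 3,263/8,241 = (4,978)/8,241 = 0.604053.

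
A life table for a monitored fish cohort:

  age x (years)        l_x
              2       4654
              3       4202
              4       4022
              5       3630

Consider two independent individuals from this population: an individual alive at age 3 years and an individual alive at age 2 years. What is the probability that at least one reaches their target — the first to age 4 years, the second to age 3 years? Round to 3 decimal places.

0.996

p₁ = l_4/l_3 = 4022/4202 = 0.957163; p₂ = l_3/l_2 = 4202/4654 = 0.902879.
P(at least one) = 1 − (1−p₁)(1−p₂) = 1 − 0.042837 × 0.097121 = 0.995840.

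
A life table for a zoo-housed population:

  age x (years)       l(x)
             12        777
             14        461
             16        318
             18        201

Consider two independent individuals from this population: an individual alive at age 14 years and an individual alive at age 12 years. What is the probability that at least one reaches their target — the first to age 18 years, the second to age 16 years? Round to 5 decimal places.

0.66683

p₁ = l(18)/l(14) = 201/461 = 0.436009; p₂ = l(16)/l(12) = 318/777 = 0.409266.
P(at least one) = 1 − (1−p₁)(1−p₂) = 1 − 0.563991 × 0.590734 = 0.666831.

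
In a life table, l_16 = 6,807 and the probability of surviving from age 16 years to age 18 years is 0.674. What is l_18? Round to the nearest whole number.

4588

l_18 = l_16 × p = 6,807 × 0.674 = 4588.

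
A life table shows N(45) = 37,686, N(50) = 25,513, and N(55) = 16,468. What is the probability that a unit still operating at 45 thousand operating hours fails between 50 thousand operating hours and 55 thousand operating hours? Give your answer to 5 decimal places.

This is the probability of reaching 50 but not 55, conditional on being operational at 45: (N(50) − N(55)) / N(45).
= (25,513 − 16,468) / 37,686 = 9,045 / 37,686 = 0.240010.

0.24001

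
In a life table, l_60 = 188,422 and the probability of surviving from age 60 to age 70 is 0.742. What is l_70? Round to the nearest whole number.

139809

l_70 = l_60 × p = 188,422 × 0.742 = 139809.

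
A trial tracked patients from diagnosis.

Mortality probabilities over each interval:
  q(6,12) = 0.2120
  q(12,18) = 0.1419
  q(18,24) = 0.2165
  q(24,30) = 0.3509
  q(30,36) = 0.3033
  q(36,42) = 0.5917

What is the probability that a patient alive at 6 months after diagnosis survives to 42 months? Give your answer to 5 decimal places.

Chaining the interval survival probabilities: (1 − 0.2120) × (1 − 0.1419) × (1 − 0.2165) × (1 − 0.3509) × (1 − 0.3033) × (1 − 0.5917).
= 0.7880 × 0.8581 × 0.7835 × 0.6491 × 0.6967 × 0.4083 = 0.097823.

0.09782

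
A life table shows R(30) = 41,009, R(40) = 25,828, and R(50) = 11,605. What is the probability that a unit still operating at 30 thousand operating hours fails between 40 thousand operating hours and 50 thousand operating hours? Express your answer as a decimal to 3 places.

This is the probability of reaching 40 but not 50, conditional on being operational at 30: (R(40) − R(50)) / R(30).
= (25,828 − 11,605) / 41,009 = 14,223 / 41,009 = 0.346826.

0.347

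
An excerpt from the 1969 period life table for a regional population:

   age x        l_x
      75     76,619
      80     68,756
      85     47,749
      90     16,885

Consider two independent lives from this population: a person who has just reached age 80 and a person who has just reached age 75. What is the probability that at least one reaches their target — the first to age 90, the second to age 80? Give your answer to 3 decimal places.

0.923

p₁ = l_90/l_80 = 16,885/68,756 = 0.245579; p₂ = l_80/l_75 = 68,756/76,619 = 0.897375.
P(at least one) = 1 − (1−p₁)(1−p₂) = 1 − 0.754421 × 0.102625 = 0.922578.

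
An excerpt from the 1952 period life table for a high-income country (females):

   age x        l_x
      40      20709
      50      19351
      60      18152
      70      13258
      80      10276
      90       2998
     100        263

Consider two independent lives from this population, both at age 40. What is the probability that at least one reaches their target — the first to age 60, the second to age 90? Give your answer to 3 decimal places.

0.894

p₁ = l_60/l_40 = 18152/20709 = 0.876527; p₂ = l_90/l_40 = 2998/20709 = 0.144768.
P(at least one) = 1 − (1−p₁)(1−p₂) = 1 − 0.123473 × 0.855232 = 0.894402.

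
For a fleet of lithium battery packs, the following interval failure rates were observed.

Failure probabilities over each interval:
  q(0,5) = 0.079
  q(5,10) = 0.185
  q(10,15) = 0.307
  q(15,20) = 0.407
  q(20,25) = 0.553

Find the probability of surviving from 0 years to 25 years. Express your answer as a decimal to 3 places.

0.138

The overall survival probability is (1 − 0.079) × (1 − 0.185) × (1 − 0.307) × (1 − 0.407) × (1 − 0.553).
= 0.921 × 0.815 × 0.693 × 0.593 × 0.447 = 0.137884.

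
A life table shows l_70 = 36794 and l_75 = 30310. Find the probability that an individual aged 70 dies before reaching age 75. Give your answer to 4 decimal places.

P(die before 75 | alive at 70) = 1 − l_75/l_70 = 1 − 30310/36794 = (6484)/36794 = 0.176224.

0.1762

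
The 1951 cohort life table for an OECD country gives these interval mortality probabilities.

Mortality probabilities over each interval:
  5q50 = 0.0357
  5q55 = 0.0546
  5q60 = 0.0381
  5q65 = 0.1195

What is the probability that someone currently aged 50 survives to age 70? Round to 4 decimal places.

0.7721

Survival from 50 to 70 is the product of surviving each interval: (1 − 0.0357) × (1 − 0.0546) × (1 − 0.0381) × (1 − 0.1195).
= 0.9643 × 0.9454 × 0.9619 × 0.8805 = 0.772124.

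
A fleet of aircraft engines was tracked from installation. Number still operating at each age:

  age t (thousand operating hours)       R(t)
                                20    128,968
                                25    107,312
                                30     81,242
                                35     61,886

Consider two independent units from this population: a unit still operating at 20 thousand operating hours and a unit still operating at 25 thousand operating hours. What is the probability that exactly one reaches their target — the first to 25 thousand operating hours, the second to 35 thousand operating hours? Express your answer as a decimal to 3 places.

p₁ = R(25)/R(20) = 107,312/128,968 = 0.832082; p₂ = R(35)/R(25) = 61,886/107,312 = 0.576692.
P(exactly one) = p₁(1−p₂) + (1−p₁)p₂ = 0.352227 + 0.096837 = 0.449064.

0.449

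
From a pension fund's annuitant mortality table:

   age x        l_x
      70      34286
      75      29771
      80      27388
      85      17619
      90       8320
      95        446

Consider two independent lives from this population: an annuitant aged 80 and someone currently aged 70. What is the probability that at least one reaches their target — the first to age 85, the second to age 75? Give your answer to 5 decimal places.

0.95303

p₁ = l_85/l_80 = 17619/27388 = 0.643311; p₂ = l_75/l_70 = 29771/34286 = 0.868314.
P(at least one) = 1 − (1−p₁)(1−p₂) = 1 − 0.356689 × 0.131686 = 0.953029.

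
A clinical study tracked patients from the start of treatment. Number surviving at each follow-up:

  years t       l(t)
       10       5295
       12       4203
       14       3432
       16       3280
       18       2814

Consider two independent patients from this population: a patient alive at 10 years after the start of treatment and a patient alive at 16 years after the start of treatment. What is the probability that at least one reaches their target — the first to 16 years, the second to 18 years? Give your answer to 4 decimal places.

0.9459

p₁ = l(16)/l(10) = 3280/5295 = 0.619452; p₂ = l(18)/l(16) = 2814/3280 = 0.857927.
P(at least one) = 1 − (1−p₁)(1−p₂) = 1 − 0.380548 × 0.142073 = 0.945934.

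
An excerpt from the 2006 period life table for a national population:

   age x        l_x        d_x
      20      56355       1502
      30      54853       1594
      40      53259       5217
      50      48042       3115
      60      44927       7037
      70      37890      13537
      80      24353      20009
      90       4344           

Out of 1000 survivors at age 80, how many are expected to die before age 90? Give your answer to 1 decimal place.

The relevant probability is 1 − 4344/24353 = 0.821624.
Expected number = 1000 × 0.821624 = 821.6.

821.6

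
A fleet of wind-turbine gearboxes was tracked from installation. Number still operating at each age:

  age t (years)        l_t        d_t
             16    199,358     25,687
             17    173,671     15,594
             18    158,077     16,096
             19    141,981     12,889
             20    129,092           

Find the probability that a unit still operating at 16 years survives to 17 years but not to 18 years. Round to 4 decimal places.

This is the probability of reaching 17 but not 18, conditional on being operational at 16: (l_17 − l_18) / l_16.
= (173,671 − 158,077) / 199,358 = 15,594 / 199,358 = 0.078221.

0.0782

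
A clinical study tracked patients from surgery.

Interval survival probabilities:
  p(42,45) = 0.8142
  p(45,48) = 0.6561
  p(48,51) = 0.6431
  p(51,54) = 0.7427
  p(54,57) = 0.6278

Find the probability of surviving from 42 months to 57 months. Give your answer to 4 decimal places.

0.1602

The overall survival probability is 0.8142 × 0.6561 × 0.6431 × 0.7427 × 0.6278.
= 0.160182.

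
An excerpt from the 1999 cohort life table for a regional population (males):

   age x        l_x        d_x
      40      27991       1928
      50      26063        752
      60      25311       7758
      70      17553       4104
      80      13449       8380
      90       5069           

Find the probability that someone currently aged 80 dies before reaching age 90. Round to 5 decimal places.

P(die before 90 | alive at 80) = 1 − l_90/l_80 = 1 − 5069/13449 = (8380)/13449 = 0.623095.

0.62309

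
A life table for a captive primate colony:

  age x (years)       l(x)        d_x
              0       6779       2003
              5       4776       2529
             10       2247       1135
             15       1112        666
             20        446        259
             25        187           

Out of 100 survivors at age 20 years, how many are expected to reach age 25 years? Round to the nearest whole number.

42

The relevant probability is 187/446 = 0.419283.
Expected number = 100 × 0.419283 = 42.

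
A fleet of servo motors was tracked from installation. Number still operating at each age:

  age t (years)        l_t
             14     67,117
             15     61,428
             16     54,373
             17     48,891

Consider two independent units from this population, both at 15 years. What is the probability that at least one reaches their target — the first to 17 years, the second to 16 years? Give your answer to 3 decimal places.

p₁ = l_17/l_15 = 48,891/61,428 = 0.795907; p₂ = l_16/l_15 = 54,373/61,428 = 0.885150.
P(at least one) = 1 − (1−p₁)(1−p₂) = 1 − 0.204093 × 0.114850 = 0.976560.

0.977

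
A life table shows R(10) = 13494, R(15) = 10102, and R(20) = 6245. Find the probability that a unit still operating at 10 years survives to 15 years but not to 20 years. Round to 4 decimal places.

0.2858

This is the probability of reaching 15 but not 20, conditional on being operational at 10: (R(15) − R(20)) / R(10).
= (10102 − 6245) / 13494 = 3857 / 13494 = 0.285831.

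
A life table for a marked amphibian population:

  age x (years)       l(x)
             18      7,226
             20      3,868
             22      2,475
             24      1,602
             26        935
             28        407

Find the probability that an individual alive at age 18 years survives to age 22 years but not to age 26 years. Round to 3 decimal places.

This is the probability of reaching 22 but not 26, conditional on being alive at 18: (l(22) − l(26)) / l(18).
= (2,475 − 935) / 7,226 = 1,540 / 7,226 = 0.213119.

0.213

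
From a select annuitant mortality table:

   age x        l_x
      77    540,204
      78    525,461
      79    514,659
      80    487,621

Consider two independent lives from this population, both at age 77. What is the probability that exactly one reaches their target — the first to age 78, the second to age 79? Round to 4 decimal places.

0.0720

p₁ = l_78/l_77 = 525,461/540,204 = 0.972708; p₂ = l_79/l_77 = 514,659/540,204 = 0.952712.
P(exactly one) = p₁(1−p₂) + (1−p₁)p₂ = 0.045997 + 0.026001 = 0.071999.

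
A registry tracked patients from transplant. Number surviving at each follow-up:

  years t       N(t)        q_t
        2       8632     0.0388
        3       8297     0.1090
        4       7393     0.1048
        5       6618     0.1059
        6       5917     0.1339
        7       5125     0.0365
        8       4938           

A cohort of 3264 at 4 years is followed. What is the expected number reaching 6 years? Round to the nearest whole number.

The relevant probability is 5917/7393 = 0.800352.
Expected number = 3264 × 0.800352 = 2612.

2612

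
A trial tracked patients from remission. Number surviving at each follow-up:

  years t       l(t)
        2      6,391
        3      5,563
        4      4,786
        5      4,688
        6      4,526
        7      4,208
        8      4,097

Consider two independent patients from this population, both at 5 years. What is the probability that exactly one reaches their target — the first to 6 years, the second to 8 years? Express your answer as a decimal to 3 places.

0.152

p₁ = l(6)/l(5) = 4,526/4,688 = 0.965444; p₂ = l(8)/l(5) = 4,097/4,688 = 0.873933.
P(exactly one) = p₁(1−p₂) + (1−p₁)p₂ = 0.121711 + 0.030200 = 0.151910.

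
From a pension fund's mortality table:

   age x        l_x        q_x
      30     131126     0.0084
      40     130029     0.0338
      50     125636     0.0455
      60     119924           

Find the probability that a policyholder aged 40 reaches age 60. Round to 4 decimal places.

The conditional survival probability is l_60/l_40 = 119924/130029 = 0.922287.

0.9223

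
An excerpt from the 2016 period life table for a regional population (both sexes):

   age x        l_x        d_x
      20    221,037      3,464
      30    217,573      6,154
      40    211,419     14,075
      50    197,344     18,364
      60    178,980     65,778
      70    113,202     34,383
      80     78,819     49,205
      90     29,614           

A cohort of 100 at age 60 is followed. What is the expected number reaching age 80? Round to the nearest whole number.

44

The relevant probability is 78,819/178,980 = 0.440379.
Expected number = 100 × 0.440379 = 44.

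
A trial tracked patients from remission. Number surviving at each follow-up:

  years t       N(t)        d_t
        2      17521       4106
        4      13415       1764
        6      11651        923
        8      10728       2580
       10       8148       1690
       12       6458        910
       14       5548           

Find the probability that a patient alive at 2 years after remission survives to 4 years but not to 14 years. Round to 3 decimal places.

This is the probability of reaching 4 but not 14, conditional on being alive at 2: (N(4) − N(14)) / N(2).
= (13415 − 5548) / 17521 = 7867 / 17521 = 0.449004.

0.449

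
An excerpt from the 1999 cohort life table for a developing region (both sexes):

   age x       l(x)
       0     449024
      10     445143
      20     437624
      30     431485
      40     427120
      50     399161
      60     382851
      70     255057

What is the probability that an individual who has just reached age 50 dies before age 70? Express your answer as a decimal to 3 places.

P(die before 70 | alive at 50) = 1 − l(70)/l(50) = 1 − 255057/399161 = (144104)/399161 = 0.361017.

0.361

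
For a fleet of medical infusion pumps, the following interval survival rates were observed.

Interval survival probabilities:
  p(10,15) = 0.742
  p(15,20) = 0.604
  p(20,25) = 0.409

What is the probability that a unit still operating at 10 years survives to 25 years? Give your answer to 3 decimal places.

0.183

Survival from 10 to 25 is the product of surviving each interval: 0.742 × 0.604 × 0.409.
= 0.183301.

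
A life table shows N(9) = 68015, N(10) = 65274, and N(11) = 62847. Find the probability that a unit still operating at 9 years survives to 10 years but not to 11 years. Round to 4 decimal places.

This is the probability of reaching 10 but not 11, conditional on being operational at 9: (N(10) − N(11)) / N(9).
= (65274 − 62847) / 68015 = 2427 / 68015 = 0.035683.

0.0357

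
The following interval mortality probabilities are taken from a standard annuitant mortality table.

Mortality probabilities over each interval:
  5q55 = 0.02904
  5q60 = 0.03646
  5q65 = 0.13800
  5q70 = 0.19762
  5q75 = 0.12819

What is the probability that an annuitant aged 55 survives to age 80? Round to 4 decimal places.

The overall survival probability is (1 − 0.02904) × (1 − 0.03646) × (1 − 0.13800) × (1 − 0.19762) × (1 − 0.12819).
= 0.97096 × 0.96354 × 0.86200 × 0.80238 × 0.87181 = 0.564131.

0.5641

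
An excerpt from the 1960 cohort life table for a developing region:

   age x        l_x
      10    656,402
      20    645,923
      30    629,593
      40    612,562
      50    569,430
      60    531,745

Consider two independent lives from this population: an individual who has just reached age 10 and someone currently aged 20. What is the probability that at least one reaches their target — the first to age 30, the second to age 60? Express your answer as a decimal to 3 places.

p₁ = l_30/l_10 = 629,593/656,402 = 0.959158; p₂ = l_60/l_20 = 531,745/645,923 = 0.823233.
P(at least one) = 1 − (1−p₁)(1−p₂) = 1 − 0.040842 × 0.176767 = 0.992780.

0.993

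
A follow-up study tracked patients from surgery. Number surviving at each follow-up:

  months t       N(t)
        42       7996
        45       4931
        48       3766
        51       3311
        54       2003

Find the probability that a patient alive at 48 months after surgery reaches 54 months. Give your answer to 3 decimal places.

The conditional survival probability is N(54)/N(48) = 2003/3766 = 0.531864.

0.532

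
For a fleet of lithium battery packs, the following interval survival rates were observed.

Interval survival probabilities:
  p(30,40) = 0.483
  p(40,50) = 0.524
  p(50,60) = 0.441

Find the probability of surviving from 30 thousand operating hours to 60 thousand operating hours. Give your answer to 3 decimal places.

Chaining the interval survival probabilities: 0.483 × 0.524 × 0.441.
= 0.111614.

0.112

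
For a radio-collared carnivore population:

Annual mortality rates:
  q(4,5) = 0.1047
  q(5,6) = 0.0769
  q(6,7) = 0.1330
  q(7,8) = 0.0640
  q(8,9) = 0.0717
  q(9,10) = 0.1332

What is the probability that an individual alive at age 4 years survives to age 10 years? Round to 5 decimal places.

Survival from 4 to 10 is the product of surviving each interval: (1 − 0.1047) × (1 − 0.0769) × (1 − 0.1330) × (1 − 0.0640) × (1 − 0.0717) × (1 − 0.1332).
= 0.8953 × 0.9231 × 0.8670 × 0.9360 × 0.9283 × 0.8668 = 0.539659.

0.53966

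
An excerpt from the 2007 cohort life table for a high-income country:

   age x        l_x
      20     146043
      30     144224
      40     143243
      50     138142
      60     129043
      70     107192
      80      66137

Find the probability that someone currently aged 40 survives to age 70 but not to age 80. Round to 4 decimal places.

0.2866

This is the probability of reaching 70 but not 80, conditional on being alive at 40: (l_70 − l_80) / l_40.
= (107192 − 66137) / 143243 = 41055 / 143243 = 0.286611.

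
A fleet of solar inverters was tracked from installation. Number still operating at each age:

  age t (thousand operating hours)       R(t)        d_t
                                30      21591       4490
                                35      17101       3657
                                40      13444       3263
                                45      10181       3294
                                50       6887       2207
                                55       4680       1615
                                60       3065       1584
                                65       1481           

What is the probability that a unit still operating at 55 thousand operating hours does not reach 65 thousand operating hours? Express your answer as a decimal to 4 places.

P(fail before 65 | operational at 55) = 1 − R(65)/R(55) = 1 − 1481/4680 = (3199)/4680 = 0.683547.

0.6835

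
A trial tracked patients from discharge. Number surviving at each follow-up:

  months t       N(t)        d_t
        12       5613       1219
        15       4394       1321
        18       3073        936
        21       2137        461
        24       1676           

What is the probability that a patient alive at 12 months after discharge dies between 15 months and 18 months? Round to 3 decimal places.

0.235

This is the probability of reaching 15 but not 18, conditional on being alive at 12: (N(15) − N(18)) / N(12).
= (4394 − 3073) / 5613 = 1321 / 5613 = 0.235347.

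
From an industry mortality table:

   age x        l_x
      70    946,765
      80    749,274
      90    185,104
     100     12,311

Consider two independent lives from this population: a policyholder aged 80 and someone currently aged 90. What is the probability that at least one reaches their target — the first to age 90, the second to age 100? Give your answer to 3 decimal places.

p₁ = l_90/l_80 = 185,104/749,274 = 0.247044; p₂ = l_100/l_90 = 12,311/185,104 = 0.066509.
P(at least one) = 1 − (1−p₁)(1−p₂) = 1 − 0.752956 × 0.933491 = 0.297122.

0.297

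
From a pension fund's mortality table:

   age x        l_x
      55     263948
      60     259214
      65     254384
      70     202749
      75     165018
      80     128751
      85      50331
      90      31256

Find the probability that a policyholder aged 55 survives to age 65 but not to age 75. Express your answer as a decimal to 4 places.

0.3386

We want 10|10q55 = (l_65 − l_75)/l_55.
This is the probability of reaching 65 but not 75, conditional on being alive at 55: (l_65 − l_75) / l_55.
= (254384 − 165018) / 263948 = 89366 / 263948 = 0.338574.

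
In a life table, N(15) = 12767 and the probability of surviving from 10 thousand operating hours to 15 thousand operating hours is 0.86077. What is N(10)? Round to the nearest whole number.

N(10) = N(15) / p = 12767 / 0.86077 = 14832.

14832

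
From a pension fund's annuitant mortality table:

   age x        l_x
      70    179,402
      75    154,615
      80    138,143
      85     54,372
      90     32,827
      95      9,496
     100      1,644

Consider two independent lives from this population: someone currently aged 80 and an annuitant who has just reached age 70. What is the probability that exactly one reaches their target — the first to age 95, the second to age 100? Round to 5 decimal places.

0.07664

p₁ = l_95/l_80 = 9,496/138,143 = 0.068740; p₂ = l_100/l_70 = 1,644/179,402 = 0.009164.
P(exactly one) = p₁(1−p₂) + (1−p₁)p₂ = 0.068110 + 0.008534 = 0.076644.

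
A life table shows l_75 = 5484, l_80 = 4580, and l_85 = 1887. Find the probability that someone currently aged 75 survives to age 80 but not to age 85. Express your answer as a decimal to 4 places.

We want 5|5q75 = (l_80 − l_85)/l_75.
This is the probability of reaching 80 but not 85, conditional on being alive at 75: (l_80 − l_85) / l_75.
= (4580 − 1887) / 5484 = 2693 / 5484 = 0.491065.

0.4911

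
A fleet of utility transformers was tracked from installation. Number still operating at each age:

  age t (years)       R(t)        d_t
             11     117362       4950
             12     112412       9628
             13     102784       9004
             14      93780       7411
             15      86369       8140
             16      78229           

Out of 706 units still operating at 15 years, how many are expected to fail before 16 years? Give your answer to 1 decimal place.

The relevant probability is 1 − 78229/86369 = 0.094247.
Expected number = 706 × 0.094247 = 66.5.

66.5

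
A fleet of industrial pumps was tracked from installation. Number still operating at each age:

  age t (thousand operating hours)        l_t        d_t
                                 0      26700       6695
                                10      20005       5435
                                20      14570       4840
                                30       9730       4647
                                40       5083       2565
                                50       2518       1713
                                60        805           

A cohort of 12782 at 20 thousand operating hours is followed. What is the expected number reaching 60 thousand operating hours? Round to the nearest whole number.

The relevant probability is 805/14570 = 0.055251.
Expected number = 12782 × 0.055251 = 706.

706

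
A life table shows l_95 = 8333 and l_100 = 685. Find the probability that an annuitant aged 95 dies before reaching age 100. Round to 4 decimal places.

P(die before 100 | alive at 95) = 1 − l_100/l_95 = 1 − 685/8333 = (7648)/8333 = 0.917797.

0.9178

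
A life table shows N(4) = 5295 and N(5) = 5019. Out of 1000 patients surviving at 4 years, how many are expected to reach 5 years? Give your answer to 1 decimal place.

947.9

The relevant probability is 5019/5295 = 0.947875.
Expected number = 1000 × 0.947875 = 947.9.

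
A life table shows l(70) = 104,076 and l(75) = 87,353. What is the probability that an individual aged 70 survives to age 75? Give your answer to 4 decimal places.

0.8393

The conditional survival probability is l(75)/l(70) = 87,353/104,076 = 0.839319.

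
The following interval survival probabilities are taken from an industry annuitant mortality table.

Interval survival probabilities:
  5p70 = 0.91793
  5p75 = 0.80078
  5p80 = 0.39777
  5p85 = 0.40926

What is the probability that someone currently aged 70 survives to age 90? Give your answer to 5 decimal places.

0.11966

Chaining the interval survival probabilities: 0.91793 × 0.80078 × 0.39777 × 0.40926.
= 0.119661.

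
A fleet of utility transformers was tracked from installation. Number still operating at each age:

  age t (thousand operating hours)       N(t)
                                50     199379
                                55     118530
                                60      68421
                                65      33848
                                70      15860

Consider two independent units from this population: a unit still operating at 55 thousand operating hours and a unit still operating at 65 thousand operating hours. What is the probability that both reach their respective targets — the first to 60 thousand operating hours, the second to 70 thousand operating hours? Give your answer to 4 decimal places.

0.2705

p₁ = N(60)/N(55) = 68421/118530 = 0.577246; p₂ = N(70)/N(65) = 15860/33848 = 0.468565.
P(both) = p₁ × p₂ = 0.577246 × 0.468565 = 0.270477.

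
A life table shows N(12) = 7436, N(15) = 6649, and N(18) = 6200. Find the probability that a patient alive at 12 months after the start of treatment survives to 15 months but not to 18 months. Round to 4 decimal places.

0.0604

This is the probability of reaching 15 but not 18, conditional on being alive at 12: (N(15) − N(18)) / N(12).
= (6649 − 6200) / 7436 = 449 / 7436 = 0.060382.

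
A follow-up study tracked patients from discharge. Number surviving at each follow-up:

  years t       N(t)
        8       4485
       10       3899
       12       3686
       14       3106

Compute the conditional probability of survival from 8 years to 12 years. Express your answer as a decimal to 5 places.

The conditional survival probability is N(12)/N(8) = 3686/4485 = 0.821851.

0.82185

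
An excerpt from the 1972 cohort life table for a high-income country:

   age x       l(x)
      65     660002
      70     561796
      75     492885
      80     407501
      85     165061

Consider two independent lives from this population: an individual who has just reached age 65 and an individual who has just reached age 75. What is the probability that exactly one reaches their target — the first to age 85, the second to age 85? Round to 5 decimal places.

p₁ = l(85)/l(65) = 165061/660002 = 0.250092; p₂ = l(85)/l(75) = 165061/492885 = 0.334887.
P(exactly one) = p₁(1−p₂) + (1−p₁)p₂ = 0.166339 + 0.251134 = 0.417474.

0.41747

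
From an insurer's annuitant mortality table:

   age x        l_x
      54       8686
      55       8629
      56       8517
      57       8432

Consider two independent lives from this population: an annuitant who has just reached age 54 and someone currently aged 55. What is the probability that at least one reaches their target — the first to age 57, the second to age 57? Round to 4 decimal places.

p₁ = l_57/l_54 = 8432/8686 = 0.970758; p₂ = l_57/l_55 = 8432/8629 = 0.977170.
P(at least one) = 1 − (1−p₁)(1−p₂) = 1 − 0.029242 × 0.022830 = 0.999332.

0.9993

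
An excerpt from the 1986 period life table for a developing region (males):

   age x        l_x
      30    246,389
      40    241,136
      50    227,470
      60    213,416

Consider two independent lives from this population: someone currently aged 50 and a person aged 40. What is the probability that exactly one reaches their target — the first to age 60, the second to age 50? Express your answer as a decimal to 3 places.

p₁ = l_60/l_50 = 213,416/227,470 = 0.938216; p₂ = l_50/l_40 = 227,470/241,136 = 0.943327.
P(exactly one) = p₁(1−p₂) + (1−p₁)p₂ = 0.053172 + 0.058283 = 0.111454.

0.111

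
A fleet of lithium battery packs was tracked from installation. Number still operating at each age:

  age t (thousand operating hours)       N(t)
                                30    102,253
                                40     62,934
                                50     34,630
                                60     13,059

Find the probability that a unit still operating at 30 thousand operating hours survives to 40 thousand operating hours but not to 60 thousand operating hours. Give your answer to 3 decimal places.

0.488

This is the probability of reaching 40 but not 60, conditional on being operational at 30: (N(40) − N(60)) / N(30).
= (62,934 − 13,059) / 102,253 = 49,875 / 102,253 = 0.487761.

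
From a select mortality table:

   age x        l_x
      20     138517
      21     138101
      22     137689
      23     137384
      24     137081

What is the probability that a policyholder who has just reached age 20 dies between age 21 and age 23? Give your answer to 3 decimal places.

0.005

We want 1|2q20 = (l_21 − l_23)/l_20.
This is the probability of reaching 21 but not 23, conditional on being alive at 20: (l_21 − l_23) / l_20.
= (138101 − 137384) / 138517 = 717 / 138517 = 0.005176.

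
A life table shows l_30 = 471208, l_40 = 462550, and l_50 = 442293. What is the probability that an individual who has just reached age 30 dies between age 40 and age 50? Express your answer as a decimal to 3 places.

This is the probability of reaching 40 but not 50, conditional on being alive at 30: (l_40 − l_50) / l_30.
= (462550 − 442293) / 471208 = 20257 / 471208 = 0.042990.

0.043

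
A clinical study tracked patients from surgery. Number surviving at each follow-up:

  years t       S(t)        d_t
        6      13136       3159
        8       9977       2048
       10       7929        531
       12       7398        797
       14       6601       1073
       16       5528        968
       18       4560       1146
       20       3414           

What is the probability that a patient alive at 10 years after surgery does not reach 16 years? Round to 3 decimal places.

P(die before 16 | alive at 10) = 1 − S(16)/S(10) = 1 − 5528/7929 = (2401)/7929 = 0.302812.

0.303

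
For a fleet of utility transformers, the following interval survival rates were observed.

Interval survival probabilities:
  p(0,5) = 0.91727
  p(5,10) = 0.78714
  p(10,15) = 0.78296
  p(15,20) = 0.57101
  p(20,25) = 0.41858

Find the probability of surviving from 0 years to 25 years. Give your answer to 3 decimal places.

The overall survival probability is 0.91727 × 0.78714 × 0.78296 × 0.57101 × 0.41858.
= 0.135117.

0.135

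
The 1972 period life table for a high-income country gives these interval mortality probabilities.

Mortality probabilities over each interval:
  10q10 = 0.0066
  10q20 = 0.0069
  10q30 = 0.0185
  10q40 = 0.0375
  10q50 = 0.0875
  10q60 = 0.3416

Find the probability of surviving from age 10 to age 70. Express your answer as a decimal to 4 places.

0.5599

Survival from 10 to 70 is the product of surviving each interval: (1 − 0.0066) × (1 − 0.0069) × (1 − 0.0185) × (1 − 0.0375) × (1 − 0.0875) × (1 − 0.3416).
= 0.9934 × 0.9931 × 0.9815 × 0.9625 × 0.9125 × 0.6584 = 0.559926.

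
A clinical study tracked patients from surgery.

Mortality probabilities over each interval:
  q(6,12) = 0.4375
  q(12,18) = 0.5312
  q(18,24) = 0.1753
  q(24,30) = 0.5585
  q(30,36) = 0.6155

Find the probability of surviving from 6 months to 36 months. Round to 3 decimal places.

Survival from 6 to 36 is the product of surviving each interval: (1 − 0.4375) × (1 − 0.5312) × (1 − 0.1753) × (1 − 0.5585) × (1 − 0.6155).
= 0.5625 × 0.4688 × 0.8247 × 0.4415 × 0.3845 = 0.036918.

0.037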